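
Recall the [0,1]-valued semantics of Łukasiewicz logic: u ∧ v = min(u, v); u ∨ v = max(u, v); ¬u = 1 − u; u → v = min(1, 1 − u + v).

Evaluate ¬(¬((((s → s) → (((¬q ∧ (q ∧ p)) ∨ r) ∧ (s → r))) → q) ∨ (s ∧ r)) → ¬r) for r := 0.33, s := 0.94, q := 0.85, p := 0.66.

(s → s): min(1, 1 − 0.94 + 0.94) = 1
¬q: Łukasiewicz ¬ gives 1 − 0.85 = 0.15
(q ∧ p) = min(0.85, 0.66) = 0.66
(¬q ∧ (q ∧ p)) = min(0.15, 0.66) = 0.15
((¬q ∧ (q ∧ p)) ∨ r) = max(0.15, 0.33) = 0.33
(s → r): min(1, 1 − 0.94 + 0.33) = 0.39
(((¬q ∧ (q ∧ p)) ∨ r) ∧ (s → r)) = min(0.33, 0.39) = 0.33
((s → s) → (((¬q ∧ (q ∧ p)) ∨ r) ∧ (s → r))): min(1, 1 − 1 + 0.33) = 0.33
(((s → s) → (((¬q ∧ (q ∧ p)) ∨ r) ∧ (s → r))) → q): min(1, 1 − 0.33 + 0.85) = 1
(s ∧ r) = min(0.94, 0.33) = 0.33
((((s → s) → (((¬q ∧ (q ∧ p)) ∨ r) ∧ (s → r))) → q) ∨ (s ∧ r)) = max(1, 0.33) = 1
¬((((s → s) → (((¬q ∧ (q ∧ p)) ∨ r) ∧ (s → r))) → q) ∨ (s ∧ r)): Łukasiewicz ¬ gives 1 − 1 = 0
¬r: Łukasiewicz ¬ gives 1 − 0.33 = 0.67
(¬((((s → s) → (((¬q ∧ (q ∧ p)) ∨ r) ∧ (s → r))) → q) ∨ (s ∧ r)) → ¬r): min(1, 1 − 0 + 0.67) = 1
¬(¬((((s → s) → (((¬q ∧ (q ∧ p)) ∨ r) ∧ (s → r))) → q) ∨ (s ∧ r)) → ¬r): Łukasiewicz ¬ gives 1 − 1 = 0

0.00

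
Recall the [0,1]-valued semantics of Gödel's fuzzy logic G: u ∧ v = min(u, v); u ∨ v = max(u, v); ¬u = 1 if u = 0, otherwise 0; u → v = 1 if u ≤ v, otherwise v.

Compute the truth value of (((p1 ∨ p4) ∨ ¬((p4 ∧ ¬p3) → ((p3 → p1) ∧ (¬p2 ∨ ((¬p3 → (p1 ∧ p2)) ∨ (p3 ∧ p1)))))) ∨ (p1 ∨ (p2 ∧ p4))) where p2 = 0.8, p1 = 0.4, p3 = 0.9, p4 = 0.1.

0.40

(p1 ∨ p4) = max(0.4, 0.1) = 0.4
¬p3: Gödel ¬ of 0.9 = 0 (operand ≠ 0)
(p4 ∧ ¬p3) = min(0.1, 0) = 0
(p3 → p1): 0.9 > 0.4, so result = 0.4
¬p2: Gödel ¬ of 0.8 = 0 (operand ≠ 0)
¬p3: Gödel ¬ of 0.9 = 0 (operand ≠ 0)
(p1 ∧ p2) = min(0.4, 0.8) = 0.4
(¬p3 → (p1 ∧ p2)): 0 ≤ 0.4, so result = 1
(p3 ∧ p1) = min(0.9, 0.4) = 0.4
((¬p3 → (p1 ∧ p2)) ∨ (p3 ∧ p1)) = max(1, 0.4) = 1
(¬p2 ∨ ((¬p3 → (p1 ∧ p2)) ∨ (p3 ∧ p1))) = max(0, 1) = 1
((p3 → p1) ∧ (¬p2 ∨ ((¬p3 → (p1 ∧ p2)) ∨ (p3 ∧ p1)))) = min(0.4, 1) = 0.4
((p4 ∧ ¬p3) → ((p3 → p1) ∧ (¬p2 ∨ ((¬p3 → (p1 ∧ p2)) ∨ (p3 ∧ p1))))): 0 ≤ 0.4, so result = 1
¬((p4 ∧ ¬p3) → ((p3 → p1) ∧ (¬p2 ∨ ((¬p3 → (p1 ∧ p2)) ∨ (p3 ∧ p1))))): Gödel ¬ of 1 = 0 (operand ≠ 0)
((p1 ∨ p4) ∨ ¬((p4 ∧ ¬p3) → ((p3 → p1) ∧ (¬p2 ∨ ((¬p3 → (p1 ∧ p2)) ∨ (p3 ∧ p1)))))) = max(0.4, 0) = 0.4
(p2 ∧ p4) = min(0.8, 0.1) = 0.1
(p1 ∨ (p2 ∧ p4)) = max(0.4, 0.1) = 0.4
(((p1 ∨ p4) ∨ ¬((p4 ∧ ¬p3) → ((p3 → p1) ∧ (¬p2 ∨ ((¬p3 → (p1 ∧ p2)) ∨ (p3 ∧ p1)))))) ∨ (p1 ∨ (p2 ∧ p4))) = max(0.4, 0.4) = 0.4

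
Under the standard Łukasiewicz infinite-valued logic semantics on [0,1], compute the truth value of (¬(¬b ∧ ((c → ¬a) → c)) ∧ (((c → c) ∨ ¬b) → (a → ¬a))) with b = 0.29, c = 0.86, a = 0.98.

0.04

¬b: Łukasiewicz ¬ gives 1 − 0.29 = 0.71
¬a: Łukasiewicz ¬ gives 1 − 0.98 = 0.02
(c → ¬a): min(1, 1 − 0.86 + 0.02) = 0.16
((c → ¬a) → c): min(1, 1 − 0.16 + 0.86) = 1
(¬b ∧ ((c → ¬a) → c)) = min(0.71, 1) = 0.71
¬(¬b ∧ ((c → ¬a) → c)): Łukasiewicz ¬ gives 1 − 0.71 = 0.29
(c → c): min(1, 1 − 0.86 + 0.86) = 1
¬b: Łukasiewicz ¬ gives 1 − 0.29 = 0.71
((c → c) ∨ ¬b) = max(1, 0.71) = 1
¬a: Łukasiewicz ¬ gives 1 − 0.98 = 0.02
(a → ¬a): min(1, 1 − 0.98 + 0.02) = 0.04
(((c → c) ∨ ¬b) → (a → ¬a)): min(1, 1 − 1 + 0.04) = 0.04
(¬(¬b ∧ ((c → ¬a) → c)) ∧ (((c → c) ∨ ¬b) → (a → ¬a))) = min(0.29, 0.04) = 0.04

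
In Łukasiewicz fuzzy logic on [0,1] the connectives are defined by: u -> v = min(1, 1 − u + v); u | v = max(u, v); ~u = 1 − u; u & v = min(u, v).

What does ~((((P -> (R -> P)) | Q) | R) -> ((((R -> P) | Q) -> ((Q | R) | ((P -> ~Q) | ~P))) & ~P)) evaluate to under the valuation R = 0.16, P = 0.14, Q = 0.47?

0.14

(R -> P): min(1, 1 − 0.16 + 0.14) = 0.98
(P -> (R -> P)): min(1, 1 − 0.14 + 0.98) = 1
((P -> (R -> P)) | Q) = max(1, 0.47) = 1
(((P -> (R -> P)) | Q) | R) = max(1, 0.16) = 1
(R -> P): min(1, 1 − 0.16 + 0.14) = 0.98
((R -> P) | Q) = max(0.98, 0.47) = 0.98
(Q | R) = max(0.47, 0.16) = 0.47
~Q: Łukasiewicz ¬ gives 1 − 0.47 = 0.53
(P -> ~Q): min(1, 1 − 0.14 + 0.53) = 1
~P: Łukasiewicz ¬ gives 1 − 0.14 = 0.86
((P -> ~Q) | ~P) = max(1, 0.86) = 1
((Q | R) | ((P -> ~Q) | ~P)) = max(0.47, 1) = 1
(((R -> P) | Q) -> ((Q | R) | ((P -> ~Q) | ~P))): min(1, 1 − 0.98 + 1) = 1
~P: Łukasiewicz ¬ gives 1 − 0.14 = 0.86
((((R -> P) | Q) -> ((Q | R) | ((P -> ~Q) | ~P))) & ~P) = min(1, 0.86) = 0.86
((((P -> (R -> P)) | Q) | R) -> ((((R -> P) | Q) -> ((Q | R) | ((P -> ~Q) | ~P))) & ~P)): min(1, 1 − 1 + 0.86) = 0.86
~((((P -> (R -> P)) | Q) | R) -> ((((R -> P) | Q) -> ((Q | R) | ((P -> ~Q) | ~P))) & ~P)): Łukasiewicz ¬ gives 1 − 0.86 = 0.14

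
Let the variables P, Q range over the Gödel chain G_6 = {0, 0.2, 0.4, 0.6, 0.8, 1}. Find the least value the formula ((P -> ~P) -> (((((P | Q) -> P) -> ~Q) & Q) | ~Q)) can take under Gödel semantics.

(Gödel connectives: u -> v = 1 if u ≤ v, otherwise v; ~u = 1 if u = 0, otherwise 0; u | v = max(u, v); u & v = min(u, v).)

0.20

The minimum is attained at P = 0, Q = 0.2:
  ~P: Gödel ¬ of 0 = 1 (operand is 0)
  (P -> ~P): 0 ≤ 1, so result = 1
  (P | Q) = max(0, 0.2) = 0.2
  ((P | Q) -> P): 0.2 > 0, so result = 0
  ~Q: Gödel ¬ of 0.2 = 0 (operand ≠ 0)
  (((P | Q) -> P) -> ~Q): 0 ≤ 0, so result = 1
  ((((P | Q) -> P) -> ~Q) & Q) = min(1, 0.2) = 0.2
  ~Q: Gödel ¬ of 0.2 = 0 (operand ≠ 0)
  (((((P | Q) -> P) -> ~Q) & Q) | ~Q) = max(0.2, 0) = 0.2
  ((P -> ~P) -> (((((P | Q) -> P) -> ~Q) & Q) | ~Q)): 1 > 0.2, so result = 0.2
Checking all 36 assignments confirms none give a value below 0.20.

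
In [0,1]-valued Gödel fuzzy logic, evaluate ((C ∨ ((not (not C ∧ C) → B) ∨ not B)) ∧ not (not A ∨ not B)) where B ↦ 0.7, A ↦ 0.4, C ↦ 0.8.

0.80

not C: Gödel ¬ of 0.8 = 0 (operand ≠ 0)
(not C ∧ C) = min(0, 0.8) = 0
not (not C ∧ C): Gödel ¬ of 0 = 1 (operand is 0)
(not (not C ∧ C) → B): 1 > 0.7, so result = 0.7
not B: Gödel ¬ of 0.7 = 0 (operand ≠ 0)
((not (not C ∧ C) → B) ∨ not B) = max(0.7, 0) = 0.7
(C ∨ ((not (not C ∧ C) → B) ∨ not B)) = max(0.8, 0.7) = 0.8
not A: Gödel ¬ of 0.4 = 0 (operand ≠ 0)
not B: Gödel ¬ of 0.7 = 0 (operand ≠ 0)
(not A ∨ not B) = max(0, 0) = 0
not (not A ∨ not B): Gödel ¬ of 0 = 1 (operand is 0)
((C ∨ ((not (not C ∧ C) → B) ∨ not B)) ∧ not (not A ∨ not B)) = min(0.8, 1) = 0.8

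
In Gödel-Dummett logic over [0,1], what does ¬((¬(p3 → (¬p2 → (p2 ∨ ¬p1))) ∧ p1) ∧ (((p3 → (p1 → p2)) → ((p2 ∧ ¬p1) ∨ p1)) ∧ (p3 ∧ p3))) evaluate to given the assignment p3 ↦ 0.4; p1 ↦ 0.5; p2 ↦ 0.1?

1.00

¬p2: Gödel ¬ of 0.1 = 0 (operand ≠ 0)
¬p1: Gödel ¬ of 0.5 = 0 (operand ≠ 0)
(p2 ∨ ¬p1) = max(0.1, 0) = 0.1
(¬p2 → (p2 ∨ ¬p1)): 0 ≤ 0.1, so result = 1
(p3 → (¬p2 → (p2 ∨ ¬p1))): 0.4 ≤ 1, so result = 1
¬(p3 → (¬p2 → (p2 ∨ ¬p1))): Gödel ¬ of 1 = 0 (operand ≠ 0)
(¬(p3 → (¬p2 → (p2 ∨ ¬p1))) ∧ p1) = min(0, 0.5) = 0
(p1 → p2): 0.5 > 0.1, so result = 0.1
(p3 → (p1 → p2)): 0.4 > 0.1, so result = 0.1
¬p1: Gödel ¬ of 0.5 = 0 (operand ≠ 0)
(p2 ∧ ¬p1) = min(0.1, 0) = 0
((p2 ∧ ¬p1) ∨ p1) = max(0, 0.5) = 0.5
((p3 → (p1 → p2)) → ((p2 ∧ ¬p1) ∨ p1)): 0.1 ≤ 0.5, so result = 1
(p3 ∧ p3) = min(0.4, 0.4) = 0.4
(((p3 → (p1 → p2)) → ((p2 ∧ ¬p1) ∨ p1)) ∧ (p3 ∧ p3)) = min(1, 0.4) = 0.4
((¬(p3 → (¬p2 → (p2 ∨ ¬p1))) ∧ p1) ∧ (((p3 → (p1 → p2)) → ((p2 ∧ ¬p1) ∨ p1)) ∧ (p3 ∧ p3))) = min(0, 0.4) = 0
¬((¬(p3 → (¬p2 → (p2 ∨ ¬p1))) ∧ p1) ∧ (((p3 → (p1 → p2)) → ((p2 ∧ ¬p1) ∨ p1)) ∧ (p3 ∧ p3))): Gödel ¬ of 0 = 1 (operand is 0)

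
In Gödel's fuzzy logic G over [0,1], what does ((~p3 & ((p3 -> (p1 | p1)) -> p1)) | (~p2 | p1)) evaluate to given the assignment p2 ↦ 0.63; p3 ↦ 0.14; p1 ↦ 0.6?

0.60

~p3: Gödel ¬ of 0.14 = 0 (operand ≠ 0)
(p1 | p1) = max(0.6, 0.6) = 0.6
(p3 -> (p1 | p1)): 0.14 ≤ 0.6, so result = 1
((p3 -> (p1 | p1)) -> p1): 1 > 0.6, so result = 0.6
(~p3 & ((p3 -> (p1 | p1)) -> p1)) = min(0, 0.6) = 0
~p2: Gödel ¬ of 0.63 = 0 (operand ≠ 0)
(~p2 | p1) = max(0, 0.6) = 0.6
((~p3 & ((p3 -> (p1 | p1)) -> p1)) | (~p2 | p1)) = max(0, 0.6) = 0.6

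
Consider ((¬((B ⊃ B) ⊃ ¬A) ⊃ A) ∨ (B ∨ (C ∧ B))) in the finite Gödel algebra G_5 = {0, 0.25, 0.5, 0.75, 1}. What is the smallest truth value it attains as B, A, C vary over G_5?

The minimum is attained at B = 0, A = 0.25, C = 0:
  (B ⊃ B): 0 ≤ 0, so result = 1
  ¬A: Gödel ¬ of 0.25 = 0 (operand ≠ 0)
  ((B ⊃ B) ⊃ ¬A): 1 > 0, so result = 0
  ¬((B ⊃ B) ⊃ ¬A): Gödel ¬ of 0 = 1 (operand is 0)
  (¬((B ⊃ B) ⊃ ¬A) ⊃ A): 1 > 0.25, so result = 0.25
  (C ∧ B) = min(0, 0) = 0
  (B ∨ (C ∧ B)) = max(0, 0) = 0
  ((¬((B ⊃ B) ⊃ ¬A) ⊃ A) ∨ (B ∨ (C ∧ B))) = max(0.25, 0) = 0.25
Checking all 125 assignments confirms none give a value below 0.25.

0.25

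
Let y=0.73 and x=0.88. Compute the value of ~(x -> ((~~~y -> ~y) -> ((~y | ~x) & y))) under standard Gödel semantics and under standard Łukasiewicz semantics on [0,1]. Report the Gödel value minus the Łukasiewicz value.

Gödel evaluation:
  ~y: Gödel ¬ of 0.73 = 0 (operand ≠ 0)
  ~~y: Gödel ¬ of 0 = 1 (operand is 0)
  ~~~y: Gödel ¬ of 1 = 0 (operand ≠ 0)
  ~y: Gödel ¬ of 0.73 = 0 (operand ≠ 0)
  (~~~y -> ~y): 0 ≤ 0, so result = 1
  ~y: Gödel ¬ of 0.73 = 0 (operand ≠ 0)
  ~x: Gödel ¬ of 0.88 = 0 (operand ≠ 0)
  (~y | ~x) = max(0, 0) = 0
  ((~y | ~x) & y) = min(0, 0.73) = 0
  ((~~~y -> ~y) -> ((~y | ~x) & y)): 1 > 0, so result = 0
  (x -> ((~~~y -> ~y) -> ((~y | ~x) & y))): 0.88 > 0, so result = 0
  ~(x -> ((~~~y -> ~y) -> ((~y | ~x) & y))): Gödel ¬ of 0 = 1 (operand is 0)
  Gödel value = 1
Łukasiewicz evaluation:
  ~y: Łukasiewicz ¬ gives 1 − 0.73 = 0.27
  ~~y: Łukasiewicz ¬ gives 1 − 0.27 = 0.73
  ~~~y: Łukasiewicz ¬ gives 1 − 0.73 = 0.27
  ~y: Łukasiewicz ¬ gives 1 − 0.73 = 0.27
  (~~~y -> ~y): min(1, 1 − 0.27 + 0.27) = 1
  ~y: Łukasiewicz ¬ gives 1 − 0.73 = 0.27
  ~x: Łukasiewicz ¬ gives 1 − 0.88 = 0.12
  (~y | ~x) = max(0.27, 0.12) = 0.27
  ((~y | ~x) & y) = min(0.27, 0.73) = 0.27
  ((~~~y -> ~y) -> ((~y | ~x) & y)): min(1, 1 − 1 + 0.27) = 0.27
  (x -> ((~~~y -> ~y) -> ((~y | ~x) & y))): min(1, 1 − 0.88 + 0.27) = 0.39
  ~(x -> ((~~~y -> ~y) -> ((~y | ~x) & y))): Łukasiewicz ¬ gives 1 − 0.39 = 0.61
  Łukasiewicz value = 0.61
Difference: 1 − 0.61 = 0.39

0.39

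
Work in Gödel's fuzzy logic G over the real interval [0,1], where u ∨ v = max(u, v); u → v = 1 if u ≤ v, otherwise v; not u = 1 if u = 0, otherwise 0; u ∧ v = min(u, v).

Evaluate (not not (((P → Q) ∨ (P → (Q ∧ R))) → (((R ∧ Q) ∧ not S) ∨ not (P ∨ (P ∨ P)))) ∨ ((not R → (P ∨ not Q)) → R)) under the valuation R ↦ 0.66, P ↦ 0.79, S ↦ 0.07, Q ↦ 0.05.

0.66

(P → Q): 0.79 > 0.05, so result = 0.05
(Q ∧ R) = min(0.05, 0.66) = 0.05
(P → (Q ∧ R)): 0.79 > 0.05, so result = 0.05
((P → Q) ∨ (P → (Q ∧ R))) = max(0.05, 0.05) = 0.05
(R ∧ Q) = min(0.66, 0.05) = 0.05
not S: Gödel ¬ of 0.07 = 0 (operand ≠ 0)
((R ∧ Q) ∧ not S) = min(0.05, 0) = 0
(P ∨ P) = max(0.79, 0.79) = 0.79
(P ∨ (P ∨ P)) = max(0.79, 0.79) = 0.79
not (P ∨ (P ∨ P)): Gödel ¬ of 0.79 = 0 (operand ≠ 0)
(((R ∧ Q) ∧ not S) ∨ not (P ∨ (P ∨ P))) = max(0, 0) = 0
(((P → Q) ∨ (P → (Q ∧ R))) → (((R ∧ Q) ∧ not S) ∨ not (P ∨ (P ∨ P)))): 0.05 > 0, so result = 0
not (((P → Q) ∨ (P → (Q ∧ R))) → (((R ∧ Q) ∧ not S) ∨ not (P ∨ (P ∨ P)))): Gödel ¬ of 0 = 1 (operand is 0)
not not (((P → Q) ∨ (P → (Q ∧ R))) → (((R ∧ Q) ∧ not S) ∨ not (P ∨ (P ∨ P)))): Gödel ¬ of 1 = 0 (operand ≠ 0)
not R: Gödel ¬ of 0.66 = 0 (operand ≠ 0)
not Q: Gödel ¬ of 0.05 = 0 (operand ≠ 0)
(P ∨ not Q) = max(0.79, 0) = 0.79
(not R → (P ∨ not Q)): 0 ≤ 0.79, so result = 1
((not R → (P ∨ not Q)) → R): 1 > 0.66, so result = 0.66
(not not (((P → Q) ∨ (P → (Q ∧ R))) → (((R ∧ Q) ∧ not S) ∨ not (P ∨ (P ∨ P)))) ∨ ((not R → (P ∨ not Q)) → R)) = max(0, 0.66) = 0.66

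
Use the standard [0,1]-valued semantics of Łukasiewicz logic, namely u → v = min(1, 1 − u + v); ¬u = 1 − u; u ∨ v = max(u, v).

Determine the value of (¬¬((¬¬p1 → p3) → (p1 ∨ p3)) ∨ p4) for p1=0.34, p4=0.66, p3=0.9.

0.90

¬p1: Łukasiewicz ¬ gives 1 − 0.34 = 0.66
¬¬p1: Łukasiewicz ¬ gives 1 − 0.66 = 0.34
(¬¬p1 → p3): min(1, 1 − 0.34 + 0.9) = 1
(p1 ∨ p3) = max(0.34, 0.9) = 0.9
((¬¬p1 → p3) → (p1 ∨ p3)): min(1, 1 − 1 + 0.9) = 0.9
¬((¬¬p1 → p3) → (p1 ∨ p3)): Łukasiewicz ¬ gives 1 − 0.9 = 0.1
¬¬((¬¬p1 → p3) → (p1 ∨ p3)): Łukasiewicz ¬ gives 1 − 0.1 = 0.9
(¬¬((¬¬p1 → p3) → (p1 ∨ p3)) ∨ p4) = max(0.9, 0.66) = 0.9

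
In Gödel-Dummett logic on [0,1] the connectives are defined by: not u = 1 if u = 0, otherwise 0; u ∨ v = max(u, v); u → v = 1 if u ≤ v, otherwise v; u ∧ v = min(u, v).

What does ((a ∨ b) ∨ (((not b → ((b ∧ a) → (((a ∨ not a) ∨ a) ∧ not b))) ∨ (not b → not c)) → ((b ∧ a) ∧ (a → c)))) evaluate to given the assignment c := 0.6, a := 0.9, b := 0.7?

0.90

(a ∨ b) = max(0.9, 0.7) = 0.9
not b: Gödel ¬ of 0.7 = 0 (operand ≠ 0)
(b ∧ a) = min(0.7, 0.9) = 0.7
not a: Gödel ¬ of 0.9 = 0 (operand ≠ 0)
(a ∨ not a) = max(0.9, 0) = 0.9
((a ∨ not a) ∨ a) = max(0.9, 0.9) = 0.9
not b: Gödel ¬ of 0.7 = 0 (operand ≠ 0)
(((a ∨ not a) ∨ a) ∧ not b) = min(0.9, 0) = 0
((b ∧ a) → (((a ∨ not a) ∨ a) ∧ not b)): 0.7 > 0, so result = 0
(not b → ((b ∧ a) → (((a ∨ not a) ∨ a) ∧ not b))): 0 ≤ 0, so result = 1
not b: Gödel ¬ of 0.7 = 0 (operand ≠ 0)
not c: Gödel ¬ of 0.6 = 0 (operand ≠ 0)
(not b → not c): 0 ≤ 0, so result = 1
((not b → ((b ∧ a) → (((a ∨ not a) ∨ a) ∧ not b))) ∨ (not b → not c)) = max(1, 1) = 1
(b ∧ a) = min(0.7, 0.9) = 0.7
(a → c): 0.9 > 0.6, so result = 0.6
((b ∧ a) ∧ (a → c)) = min(0.7, 0.6) = 0.6
(((not b → ((b ∧ a) → (((a ∨ not a) ∨ a) ∧ not b))) ∨ (not b → not c)) → ((b ∧ a) ∧ (a → c))): 1 > 0.6, so result = 0.6
((a ∨ b) ∨ (((not b → ((b ∧ a) → (((a ∨ not a) ∨ a) ∧ not b))) ∨ (not b → not c)) → ((b ∧ a) ∧ (a → c)))) = max(0.9, 0.6) = 0.9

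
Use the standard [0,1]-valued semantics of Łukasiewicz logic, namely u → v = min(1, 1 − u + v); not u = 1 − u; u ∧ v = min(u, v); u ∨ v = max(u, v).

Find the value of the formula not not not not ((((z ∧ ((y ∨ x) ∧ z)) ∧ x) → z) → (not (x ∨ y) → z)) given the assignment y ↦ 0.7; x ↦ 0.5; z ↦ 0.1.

(y ∨ x) = max(0.7, 0.5) = 0.7
((y ∨ x) ∧ z) = min(0.7, 0.1) = 0.1
(z ∧ ((y ∨ x) ∧ z)) = min(0.1, 0.1) = 0.1
((z ∧ ((y ∨ x) ∧ z)) ∧ x) = min(0.1, 0.5) = 0.1
(((z ∧ ((y ∨ x) ∧ z)) ∧ x) → z): min(1, 1 − 0.1 + 0.1) = 1
(x ∨ y) = max(0.5, 0.7) = 0.7
not (x ∨ y): Łukasiewicz ¬ gives 1 − 0.7 = 0.3
(not (x ∨ y) → z): min(1, 1 − 0.3 + 0.1) = 0.8
((((z ∧ ((y ∨ x) ∧ z)) ∧ x) → z) → (not (x ∨ y) → z)): min(1, 1 − 1 + 0.8) = 0.8
not ((((z ∧ ((y ∨ x) ∧ z)) ∧ x) → z) → (not (x ∨ y) → z)): Łukasiewicz ¬ gives 1 − 0.8 = 0.2
not not ((((z ∧ ((y ∨ x) ∧ z)) ∧ x) → z) → (not (x ∨ y) → z)): Łukasiewicz ¬ gives 1 − 0.2 = 0.8
not not not ((((z ∧ ((y ∨ x) ∧ z)) ∧ x) → z) → (not (x ∨ y) → z)): Łukasiewicz ¬ gives 1 − 0.8 = 0.2
not not not not ((((z ∧ ((y ∨ x) ∧ z)) ∧ x) → z) → (not (x ∨ y) → z)): Łukasiewicz ¬ gives 1 − 0.2 = 0.8

0.80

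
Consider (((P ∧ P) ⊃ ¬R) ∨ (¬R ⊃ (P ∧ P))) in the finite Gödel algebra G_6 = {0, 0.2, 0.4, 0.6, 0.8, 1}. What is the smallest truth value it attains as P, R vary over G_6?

1.00

Every assignment gives 1. For instance at P = 0, R = 0:
  (P ∧ P) = min(0, 0) = 0
  ¬R: Gödel ¬ of 0 = 1 (operand is 0)
  ((P ∧ P) ⊃ ¬R): 0 ≤ 1, so result = 1
  ¬R: Gödel ¬ of 0 = 1 (operand is 0)
  (P ∧ P) = min(0, 0) = 0
  (¬R ⊃ (P ∧ P)): 1 > 0, so result = 0
  (((P ∧ P) ⊃ ¬R) ∨ (¬R ⊃ (P ∧ P))) = max(1, 0) = 1
All 36 assignments give value 1 — the formula is a G_6-tautology.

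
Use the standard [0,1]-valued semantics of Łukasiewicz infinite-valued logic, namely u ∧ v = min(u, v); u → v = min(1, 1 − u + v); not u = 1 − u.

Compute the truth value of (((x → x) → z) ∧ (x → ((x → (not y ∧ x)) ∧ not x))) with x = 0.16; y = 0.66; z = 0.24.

0.24

(x → x): min(1, 1 − 0.16 + 0.16) = 1
((x → x) → z): min(1, 1 − 1 + 0.24) = 0.24
not y: Łukasiewicz ¬ gives 1 − 0.66 = 0.34
(not y ∧ x) = min(0.34, 0.16) = 0.16
(x → (not y ∧ x)): min(1, 1 − 0.16 + 0.16) = 1
not x: Łukasiewicz ¬ gives 1 − 0.16 = 0.84
((x → (not y ∧ x)) ∧ not x) = min(1, 0.84) = 0.84
(x → ((x → (not y ∧ x)) ∧ not x)): min(1, 1 − 0.16 + 0.84) = 1
(((x → x) → z) ∧ (x → ((x → (not y ∧ x)) ∧ not x))) = min(0.24, 1) = 0.24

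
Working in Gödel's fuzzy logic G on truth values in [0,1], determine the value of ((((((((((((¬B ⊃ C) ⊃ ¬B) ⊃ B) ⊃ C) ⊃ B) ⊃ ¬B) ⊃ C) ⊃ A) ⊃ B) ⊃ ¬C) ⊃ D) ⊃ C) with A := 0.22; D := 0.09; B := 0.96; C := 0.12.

¬B: Gödel ¬ of 0.96 = 0 (operand ≠ 0)
(¬B ⊃ C): 0 ≤ 0.12, so result = 1
¬B: Gödel ¬ of 0.96 = 0 (operand ≠ 0)
((¬B ⊃ C) ⊃ ¬B): 1 > 0, so result = 0
(((¬B ⊃ C) ⊃ ¬B) ⊃ B): 0 ≤ 0.96, so result = 1
((((¬B ⊃ C) ⊃ ¬B) ⊃ B) ⊃ C): 1 > 0.12, so result = 0.12
(((((¬B ⊃ C) ⊃ ¬B) ⊃ B) ⊃ C) ⊃ B): 0.12 ≤ 0.96, so result = 1
¬B: Gödel ¬ of 0.96 = 0 (operand ≠ 0)
((((((¬B ⊃ C) ⊃ ¬B) ⊃ B) ⊃ C) ⊃ B) ⊃ ¬B): 1 > 0, so result = 0
(((((((¬B ⊃ C) ⊃ ¬B) ⊃ B) ⊃ C) ⊃ B) ⊃ ¬B) ⊃ C): 0 ≤ 0.12, so result = 1
((((((((¬B ⊃ C) ⊃ ¬B) ⊃ B) ⊃ C) ⊃ B) ⊃ ¬B) ⊃ C) ⊃ A): 1 > 0.22, so result = 0.22
(((((((((¬B ⊃ C) ⊃ ¬B) ⊃ B) ⊃ C) ⊃ B) ⊃ ¬B) ⊃ C) ⊃ A) ⊃ B): 0.22 ≤ 0.96, so result = 1
¬C: Gödel ¬ of 0.12 = 0 (operand ≠ 0)
((((((((((¬B ⊃ C) ⊃ ¬B) ⊃ B) ⊃ C) ⊃ B) ⊃ ¬B) ⊃ C) ⊃ A) ⊃ B) ⊃ ¬C): 1 > 0, so result = 0
(((((((((((¬B ⊃ C) ⊃ ¬B) ⊃ B) ⊃ C) ⊃ B) ⊃ ¬B) ⊃ C) ⊃ A) ⊃ B) ⊃ ¬C) ⊃ D): 0 ≤ 0.09, so result = 1
((((((((((((¬B ⊃ C) ⊃ ¬B) ⊃ B) ⊃ C) ⊃ B) ⊃ ¬B) ⊃ C) ⊃ A) ⊃ B) ⊃ ¬C) ⊃ D) ⊃ C): 1 > 0.12, so result = 0.12

0.12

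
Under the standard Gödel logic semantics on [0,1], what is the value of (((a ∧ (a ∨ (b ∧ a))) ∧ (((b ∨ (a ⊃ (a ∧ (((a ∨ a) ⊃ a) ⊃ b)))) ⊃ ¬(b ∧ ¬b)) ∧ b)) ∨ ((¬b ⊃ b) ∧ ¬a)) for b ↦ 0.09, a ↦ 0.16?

0.09

(b ∧ a) = min(0.09, 0.16) = 0.09
(a ∨ (b ∧ a)) = max(0.16, 0.09) = 0.16
(a ∧ (a ∨ (b ∧ a))) = min(0.16, 0.16) = 0.16
(a ∨ a) = max(0.16, 0.16) = 0.16
((a ∨ a) ⊃ a): 0.16 ≤ 0.16, so result = 1
(((a ∨ a) ⊃ a) ⊃ b): 1 > 0.09, so result = 0.09
(a ∧ (((a ∨ a) ⊃ a) ⊃ b)) = min(0.16, 0.09) = 0.09
(a ⊃ (a ∧ (((a ∨ a) ⊃ a) ⊃ b))): 0.16 > 0.09, so result = 0.09
(b ∨ (a ⊃ (a ∧ (((a ∨ a) ⊃ a) ⊃ b)))) = max(0.09, 0.09) = 0.09
¬b: Gödel ¬ of 0.09 = 0 (operand ≠ 0)
(b ∧ ¬b) = min(0.09, 0) = 0
¬(b ∧ ¬b): Gödel ¬ of 0 = 1 (operand is 0)
((b ∨ (a ⊃ (a ∧ (((a ∨ a) ⊃ a) ⊃ b)))) ⊃ ¬(b ∧ ¬b)): 0.09 ≤ 1, so result = 1
(((b ∨ (a ⊃ (a ∧ (((a ∨ a) ⊃ a) ⊃ b)))) ⊃ ¬(b ∧ ¬b)) ∧ b) = min(1, 0.09) = 0.09
((a ∧ (a ∨ (b ∧ a))) ∧ (((b ∨ (a ⊃ (a ∧ (((a ∨ a) ⊃ a) ⊃ b)))) ⊃ ¬(b ∧ ¬b)) ∧ b)) = min(0.16, 0.09) = 0.09
¬b: Gödel ¬ of 0.09 = 0 (operand ≠ 0)
(¬b ⊃ b): 0 ≤ 0.09, so result = 1
¬a: Gödel ¬ of 0.16 = 0 (operand ≠ 0)
((¬b ⊃ b) ∧ ¬a) = min(1, 0) = 0
(((a ∧ (a ∨ (b ∧ a))) ∧ (((b ∨ (a ⊃ (a ∧ (((a ∨ a) ⊃ a) ⊃ b)))) ⊃ ¬(b ∧ ¬b)) ∧ b)) ∨ ((¬b ⊃ b) ∧ ¬a)) = max(0.09, 0) = 0.09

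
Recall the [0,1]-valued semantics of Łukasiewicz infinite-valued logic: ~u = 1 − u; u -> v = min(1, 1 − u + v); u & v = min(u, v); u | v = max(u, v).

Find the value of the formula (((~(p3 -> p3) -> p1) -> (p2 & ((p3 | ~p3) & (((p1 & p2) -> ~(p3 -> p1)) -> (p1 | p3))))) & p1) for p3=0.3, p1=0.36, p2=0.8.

(p3 -> p3): min(1, 1 − 0.3 + 0.3) = 1
~(p3 -> p3): Łukasiewicz ¬ gives 1 − 1 = 0
(~(p3 -> p3) -> p1): min(1, 1 − 0 + 0.36) = 1
~p3: Łukasiewicz ¬ gives 1 − 0.3 = 0.7
(p3 | ~p3) = max(0.3, 0.7) = 0.7
(p1 & p2) = min(0.36, 0.8) = 0.36
(p3 -> p1): min(1, 1 − 0.3 + 0.36) = 1
~(p3 -> p1): Łukasiewicz ¬ gives 1 − 1 = 0
((p1 & p2) -> ~(p3 -> p1)): min(1, 1 − 0.36 + 0) = 0.64
(p1 | p3) = max(0.36, 0.3) = 0.36
(((p1 & p2) -> ~(p3 -> p1)) -> (p1 | p3)): min(1, 1 − 0.64 + 0.36) = 0.72
((p3 | ~p3) & (((p1 & p2) -> ~(p3 -> p1)) -> (p1 | p3))) = min(0.7, 0.72) = 0.7
(p2 & ((p3 | ~p3) & (((p1 & p2) -> ~(p3 -> p1)) -> (p1 | p3)))) = min(0.8, 0.7) = 0.7
((~(p3 -> p3) -> p1) -> (p2 & ((p3 | ~p3) & (((p1 & p2) -> ~(p3 -> p1)) -> (p1 | p3))))): min(1, 1 − 1 + 0.7) = 0.7
(((~(p3 -> p3) -> p1) -> (p2 & ((p3 | ~p3) & (((p1 & p2) -> ~(p3 -> p1)) -> (p1 | p3))))) & p1) = min(0.7, 0.36) = 0.36

0.36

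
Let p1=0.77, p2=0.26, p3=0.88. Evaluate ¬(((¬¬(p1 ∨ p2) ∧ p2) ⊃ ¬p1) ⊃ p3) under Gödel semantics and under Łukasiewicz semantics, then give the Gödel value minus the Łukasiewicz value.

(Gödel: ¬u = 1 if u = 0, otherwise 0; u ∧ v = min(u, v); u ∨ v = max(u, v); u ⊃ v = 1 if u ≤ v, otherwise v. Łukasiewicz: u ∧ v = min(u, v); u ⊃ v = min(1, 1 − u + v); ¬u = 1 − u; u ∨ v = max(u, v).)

Gödel evaluation:
  (p1 ∨ p2) = max(0.77, 0.26) = 0.77
  ¬(p1 ∨ p2): Gödel ¬ of 0.77 = 0 (operand ≠ 0)
  ¬¬(p1 ∨ p2): Gödel ¬ of 0 = 1 (operand is 0)
  (¬¬(p1 ∨ p2) ∧ p2) = min(1, 0.26) = 0.26
  ¬p1: Gödel ¬ of 0.77 = 0 (operand ≠ 0)
  ((¬¬(p1 ∨ p2) ∧ p2) ⊃ ¬p1): 0.26 > 0, so result = 0
  (((¬¬(p1 ∨ p2) ∧ p2) ⊃ ¬p1) ⊃ p3): 0 ≤ 0.88, so result = 1
  ¬(((¬¬(p1 ∨ p2) ∧ p2) ⊃ ¬p1) ⊃ p3): Gödel ¬ of 1 = 0 (operand ≠ 0)
  Gödel value = 0
Łukasiewicz evaluation:
  (p1 ∨ p2) = max(0.77, 0.26) = 0.77
  ¬(p1 ∨ p2): Łukasiewicz ¬ gives 1 − 0.77 = 0.23
  ¬¬(p1 ∨ p2): Łukasiewicz ¬ gives 1 − 0.23 = 0.77
  (¬¬(p1 ∨ p2) ∧ p2) = min(0.77, 0.26) = 0.26
  ¬p1: Łukasiewicz ¬ gives 1 − 0.77 = 0.23
  ((¬¬(p1 ∨ p2) ∧ p2) ⊃ ¬p1): min(1, 1 − 0.26 + 0.23) = 0.97
  (((¬¬(p1 ∨ p2) ∧ p2) ⊃ ¬p1) ⊃ p3): min(1, 1 − 0.97 + 0.88) = 0.91
  ¬(((¬¬(p1 ∨ p2) ∧ p2) ⊃ ¬p1) ⊃ p3): Łukasiewicz ¬ gives 1 − 0.91 = 0.09
  Łukasiewicz value = 0.09
Difference: 0 − 0.09 = -0.09

-0.09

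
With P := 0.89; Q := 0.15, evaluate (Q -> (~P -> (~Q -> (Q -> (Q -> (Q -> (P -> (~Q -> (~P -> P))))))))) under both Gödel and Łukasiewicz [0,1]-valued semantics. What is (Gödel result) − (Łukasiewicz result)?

0.00

Gödel evaluation:
  ~P: Gödel ¬ of 0.89 = 0 (operand ≠ 0)
  ~Q: Gödel ¬ of 0.15 = 0 (operand ≠ 0)
  ~Q: Gödel ¬ of 0.15 = 0 (operand ≠ 0)
  ~P: Gödel ¬ of 0.89 = 0 (operand ≠ 0)
  (~P -> P): 0 ≤ 0.89, so result = 1
  (~Q -> (~P -> P)): 0 ≤ 1, so result = 1
  (P -> (~Q -> (~P -> P))): 0.89 ≤ 1, so result = 1
  (Q -> (P -> (~Q -> (~P -> P)))): 0.15 ≤ 1, so result = 1
  (Q -> (Q -> (P -> (~Q -> (~P -> P))))): 0.15 ≤ 1, so result = 1
  (Q -> (Q -> (Q -> (P -> (~Q -> (~P -> P)))))): 0.15 ≤ 1, so result = 1
  (~Q -> (Q -> (Q -> (Q -> (P -> (~Q -> (~P -> P))))))): 0 ≤ 1, so result = 1
  (~P -> (~Q -> (Q -> (Q -> (Q -> (P -> (~Q -> (~P -> P)))))))): 0 ≤ 1, so result = 1
  (Q -> (~P -> (~Q -> (Q -> (Q -> (Q -> (P -> (~Q -> (~P -> P))))))))): 0.15 ≤ 1, so result = 1
  Gödel value = 1
Łukasiewicz evaluation:
  ~P: Łukasiewicz ¬ gives 1 − 0.89 = 0.11
  ~Q: Łukasiewicz ¬ gives 1 − 0.15 = 0.85
  ~Q: Łukasiewicz ¬ gives 1 − 0.15 = 0.85
  ~P: Łukasiewicz ¬ gives 1 − 0.89 = 0.11
  (~P -> P): min(1, 1 − 0.11 + 0.89) = 1
  (~Q -> (~P -> P)): min(1, 1 − 0.85 + 1) = 1
  (P -> (~Q -> (~P -> P))): min(1, 1 − 0.89 + 1) = 1
  (Q -> (P -> (~Q -> (~P -> P)))): min(1, 1 − 0.15 + 1) = 1
  (Q -> (Q -> (P -> (~Q -> (~P -> P))))): min(1, 1 − 0.15 + 1) = 1
  (Q -> (Q -> (Q -> (P -> (~Q -> (~P -> P)))))): min(1, 1 − 0.15 + 1) = 1
  (~Q -> (Q -> (Q -> (Q -> (P -> (~Q -> (~P -> P))))))): min(1, 1 − 0.85 + 1) = 1
  (~P -> (~Q -> (Q -> (Q -> (Q -> (P -> (~Q -> (~P -> P)))))))): min(1, 1 − 0.11 + 1) = 1
  (Q -> (~P -> (~Q -> (Q -> (Q -> (Q -> (P -> (~Q -> (~P -> P))))))))): min(1, 1 − 0.15 + 1) = 1
  Łukasiewicz value = 1
Difference: 1 − 1 = 0.00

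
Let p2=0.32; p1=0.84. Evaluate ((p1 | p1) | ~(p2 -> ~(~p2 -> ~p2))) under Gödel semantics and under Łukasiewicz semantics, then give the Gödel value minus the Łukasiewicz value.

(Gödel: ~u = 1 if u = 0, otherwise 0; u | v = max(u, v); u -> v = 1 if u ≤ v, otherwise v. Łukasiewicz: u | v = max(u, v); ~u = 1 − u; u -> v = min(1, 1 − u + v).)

Gödel evaluation:
  (p1 | p1) = max(0.84, 0.84) = 0.84
  ~p2: Gödel ¬ of 0.32 = 0 (operand ≠ 0)
  ~p2: Gödel ¬ of 0.32 = 0 (operand ≠ 0)
  (~p2 -> ~p2): 0 ≤ 0, so result = 1
  ~(~p2 -> ~p2): Gödel ¬ of 1 = 0 (operand ≠ 0)
  (p2 -> ~(~p2 -> ~p2)): 0.32 > 0, so result = 0
  ~(p2 -> ~(~p2 -> ~p2)): Gödel ¬ of 0 = 1 (operand is 0)
  ((p1 | p1) | ~(p2 -> ~(~p2 -> ~p2))) = max(0.84, 1) = 1
  Gödel value = 1
Łukasiewicz evaluation:
  (p1 | p1) = max(0.84, 0.84) = 0.84
  ~p2: Łukasiewicz ¬ gives 1 − 0.32 = 0.68
  ~p2: Łukasiewicz ¬ gives 1 − 0.32 = 0.68
  (~p2 -> ~p2): min(1, 1 − 0.68 + 0.68) = 1
  ~(~p2 -> ~p2): Łukasiewicz ¬ gives 1 − 1 = 0
  (p2 -> ~(~p2 -> ~p2)): min(1, 1 − 0.32 + 0) = 0.68
  ~(p2 -> ~(~p2 -> ~p2)): Łukasiewicz ¬ gives 1 − 0.68 = 0.32
  ((p1 | p1) | ~(p2 -> ~(~p2 -> ~p2))) = max(0.84, 0.32) = 0.84
  Łukasiewicz value = 0.84
Difference: 1 − 0.84 = 0.16

0.16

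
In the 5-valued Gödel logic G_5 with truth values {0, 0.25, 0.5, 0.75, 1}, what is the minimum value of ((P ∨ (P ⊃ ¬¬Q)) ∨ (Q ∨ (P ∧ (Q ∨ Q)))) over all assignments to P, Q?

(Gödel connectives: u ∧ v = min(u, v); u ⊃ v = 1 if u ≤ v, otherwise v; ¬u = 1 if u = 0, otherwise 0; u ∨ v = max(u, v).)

0.25

The minimum is attained at P = 0.25, Q = 0:
  ¬Q: Gödel ¬ of 0 = 1 (operand is 0)
  ¬¬Q: Gödel ¬ of 1 = 0 (operand ≠ 0)
  (P ⊃ ¬¬Q): 0.25 > 0, so result = 0
  (P ∨ (P ⊃ ¬¬Q)) = max(0.25, 0) = 0.25
  (Q ∨ Q) = max(0, 0) = 0
  (P ∧ (Q ∨ Q)) = min(0.25, 0) = 0
  (Q ∨ (P ∧ (Q ∨ Q))) = max(0, 0) = 0
  ((P ∨ (P ⊃ ¬¬Q)) ∨ (Q ∨ (P ∧ (Q ∨ Q)))) = max(0.25, 0) = 0.25
Checking all 25 assignments confirms none give a value below 0.25.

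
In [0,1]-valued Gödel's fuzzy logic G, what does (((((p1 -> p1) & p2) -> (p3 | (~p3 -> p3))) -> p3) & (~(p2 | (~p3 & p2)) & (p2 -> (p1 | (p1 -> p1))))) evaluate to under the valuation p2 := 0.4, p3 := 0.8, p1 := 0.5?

0.00

(p1 -> p1): 0.5 ≤ 0.5, so result = 1
((p1 -> p1) & p2) = min(1, 0.4) = 0.4
~p3: Gödel ¬ of 0.8 = 0 (operand ≠ 0)
(~p3 -> p3): 0 ≤ 0.8, so result = 1
(p3 | (~p3 -> p3)) = max(0.8, 1) = 1
(((p1 -> p1) & p2) -> (p3 | (~p3 -> p3))): 0.4 ≤ 1, so result = 1
((((p1 -> p1) & p2) -> (p3 | (~p3 -> p3))) -> p3): 1 > 0.8, so result = 0.8
~p3: Gödel ¬ of 0.8 = 0 (operand ≠ 0)
(~p3 & p2) = min(0, 0.4) = 0
(p2 | (~p3 & p2)) = max(0.4, 0) = 0.4
~(p2 | (~p3 & p2)): Gödel ¬ of 0.4 = 0 (operand ≠ 0)
(p1 -> p1): 0.5 ≤ 0.5, so result = 1
(p1 | (p1 -> p1)) = max(0.5, 1) = 1
(p2 -> (p1 | (p1 -> p1))): 0.4 ≤ 1, so result = 1
(~(p2 | (~p3 & p2)) & (p2 -> (p1 | (p1 -> p1)))) = min(0, 1) = 0
(((((p1 -> p1) & p2) -> (p3 | (~p3 -> p3))) -> p3) & (~(p2 | (~p3 & p2)) & (p2 -> (p1 | (p1 -> p1))))) = min(0.8, 0) = 0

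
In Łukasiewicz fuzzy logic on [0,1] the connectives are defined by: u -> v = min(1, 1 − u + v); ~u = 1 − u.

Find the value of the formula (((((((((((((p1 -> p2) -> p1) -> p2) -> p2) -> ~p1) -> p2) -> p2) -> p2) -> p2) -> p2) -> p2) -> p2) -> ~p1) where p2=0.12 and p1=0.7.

(p1 -> p2): min(1, 1 − 0.7 + 0.12) = 0.42
((p1 -> p2) -> p1): min(1, 1 − 0.42 + 0.7) = 1
(((p1 -> p2) -> p1) -> p2): min(1, 1 − 1 + 0.12) = 0.12
((((p1 -> p2) -> p1) -> p2) -> p2): min(1, 1 − 0.12 + 0.12) = 1
~p1: Łukasiewicz ¬ gives 1 − 0.7 = 0.3
(((((p1 -> p2) -> p1) -> p2) -> p2) -> ~p1): min(1, 1 − 1 + 0.3) = 0.3
((((((p1 -> p2) -> p1) -> p2) -> p2) -> ~p1) -> p2): min(1, 1 − 0.3 + 0.12) = 0.82
(((((((p1 -> p2) -> p1) -> p2) -> p2) -> ~p1) -> p2) -> p2): min(1, 1 − 0.82 + 0.12) = 0.3
((((((((p1 -> p2) -> p1) -> p2) -> p2) -> ~p1) -> p2) -> p2) -> p2): min(1, 1 − 0.3 + 0.12) = 0.82
(((((((((p1 -> p2) -> p1) -> p2) -> p2) -> ~p1) -> p2) -> p2) -> p2) -> p2): min(1, 1 − 0.82 + 0.12) = 0.3
((((((((((p1 -> p2) -> p1) -> p2) -> p2) -> ~p1) -> p2) -> p2) -> p2) -> p2) -> p2): min(1, 1 − 0.3 + 0.12) = 0.82
(((((((((((p1 -> p2) -> p1) -> p2) -> p2) -> ~p1) -> p2) -> p2) -> p2) -> p2) -> p2) -> p2): min(1, 1 − 0.82 + 0.12) = 0.3
((((((((((((p1 -> p2) -> p1) -> p2) -> p2) -> ~p1) -> p2) -> p2) -> p2) -> p2) -> p2) -> p2) -> p2): min(1, 1 − 0.3 + 0.12) = 0.82
~p1: Łukasiewicz ¬ gives 1 − 0.7 = 0.3
(((((((((((((p1 -> p2) -> p1) -> p2) -> p2) -> ~p1) -> p2) -> p2) -> p2) -> p2) -> p2) -> p2) -> p2) -> ~p1): min(1, 1 − 0.82 + 0.3) = 0.48

0.48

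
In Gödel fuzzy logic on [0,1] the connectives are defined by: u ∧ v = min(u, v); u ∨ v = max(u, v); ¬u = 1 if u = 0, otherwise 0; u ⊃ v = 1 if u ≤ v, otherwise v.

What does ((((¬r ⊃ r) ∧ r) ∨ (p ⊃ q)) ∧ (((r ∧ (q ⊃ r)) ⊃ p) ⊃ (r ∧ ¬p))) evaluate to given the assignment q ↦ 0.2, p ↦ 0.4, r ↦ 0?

0.00

¬r: Gödel ¬ of 0 = 1 (operand is 0)
(¬r ⊃ r): 1 > 0, so result = 0
((¬r ⊃ r) ∧ r) = min(0, 0) = 0
(p ⊃ q): 0.4 > 0.2, so result = 0.2
(((¬r ⊃ r) ∧ r) ∨ (p ⊃ q)) = max(0, 0.2) = 0.2
(q ⊃ r): 0.2 > 0, so result = 0
(r ∧ (q ⊃ r)) = min(0, 0) = 0
((r ∧ (q ⊃ r)) ⊃ p): 0 ≤ 0.4, so result = 1
¬p: Gödel ¬ of 0.4 = 0 (operand ≠ 0)
(r ∧ ¬p) = min(0, 0) = 0
(((r ∧ (q ⊃ r)) ⊃ p) ⊃ (r ∧ ¬p)): 1 > 0, so result = 0
((((¬r ⊃ r) ∧ r) ∨ (p ⊃ q)) ∧ (((r ∧ (q ⊃ r)) ⊃ p) ⊃ (r ∧ ¬p))) = min(0.2, 0) = 0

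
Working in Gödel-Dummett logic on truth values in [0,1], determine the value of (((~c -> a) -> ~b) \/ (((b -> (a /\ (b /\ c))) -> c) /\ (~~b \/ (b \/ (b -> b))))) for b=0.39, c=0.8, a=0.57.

~c: Gödel ¬ of 0.8 = 0 (operand ≠ 0)
(~c -> a): 0 ≤ 0.57, so result = 1
~b: Gödel ¬ of 0.39 = 0 (operand ≠ 0)
((~c -> a) -> ~b): 1 > 0, so result = 0
(b /\ c) = min(0.39, 0.8) = 0.39
(a /\ (b /\ c)) = min(0.57, 0.39) = 0.39
(b -> (a /\ (b /\ c))): 0.39 ≤ 0.39, so result = 1
((b -> (a /\ (b /\ c))) -> c): 1 > 0.8, so result = 0.8
~b: Gödel ¬ of 0.39 = 0 (operand ≠ 0)
~~b: Gödel ¬ of 0 = 1 (operand is 0)
(b -> b): 0.39 ≤ 0.39, so result = 1
(b \/ (b -> b)) = max(0.39, 1) = 1
(~~b \/ (b \/ (b -> b))) = max(1, 1) = 1
(((b -> (a /\ (b /\ c))) -> c) /\ (~~b \/ (b \/ (b -> b)))) = min(0.8, 1) = 0.8
(((~c -> a) -> ~b) \/ (((b -> (a /\ (b /\ c))) -> c) /\ (~~b \/ (b \/ (b -> b))))) = max(0, 0.8) = 0.8

0.80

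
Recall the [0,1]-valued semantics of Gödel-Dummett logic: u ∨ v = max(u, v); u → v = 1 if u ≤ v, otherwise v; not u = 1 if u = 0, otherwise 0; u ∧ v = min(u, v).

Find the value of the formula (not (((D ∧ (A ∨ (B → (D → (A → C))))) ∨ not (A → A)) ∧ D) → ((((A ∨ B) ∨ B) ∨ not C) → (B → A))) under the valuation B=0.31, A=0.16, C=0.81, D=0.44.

(A → C): 0.16 ≤ 0.81, so result = 1
(D → (A → C)): 0.44 ≤ 1, so result = 1
(B → (D → (A → C))): 0.31 ≤ 1, so result = 1
(A ∨ (B → (D → (A → C)))) = max(0.16, 1) = 1
(D ∧ (A ∨ (B → (D → (A → C))))) = min(0.44, 1) = 0.44
(A → A): 0.16 ≤ 0.16, so result = 1
not (A → A): Gödel ¬ of 1 = 0 (operand ≠ 0)
((D ∧ (A ∨ (B → (D → (A → C))))) ∨ not (A → A)) = max(0.44, 0) = 0.44
(((D ∧ (A ∨ (B → (D → (A → C))))) ∨ not (A → A)) ∧ D) = min(0.44, 0.44) = 0.44
not (((D ∧ (A ∨ (B → (D → (A → C))))) ∨ not (A → A)) ∧ D): Gödel ¬ of 0.44 = 0 (operand ≠ 0)
(A ∨ B) = max(0.16, 0.31) = 0.31
((A ∨ B) ∨ B) = max(0.31, 0.31) = 0.31
not C: Gödel ¬ of 0.81 = 0 (operand ≠ 0)
(((A ∨ B) ∨ B) ∨ not C) = max(0.31, 0) = 0.31
(B → A): 0.31 > 0.16, so result = 0.16
((((A ∨ B) ∨ B) ∨ not C) → (B → A)): 0.31 > 0.16, so result = 0.16
(not (((D ∧ (A ∨ (B → (D → (A → C))))) ∨ not (A → A)) ∧ D) → ((((A ∨ B) ∨ B) ∨ not C) → (B → A))): 0 ≤ 0.16, so result = 1

1.00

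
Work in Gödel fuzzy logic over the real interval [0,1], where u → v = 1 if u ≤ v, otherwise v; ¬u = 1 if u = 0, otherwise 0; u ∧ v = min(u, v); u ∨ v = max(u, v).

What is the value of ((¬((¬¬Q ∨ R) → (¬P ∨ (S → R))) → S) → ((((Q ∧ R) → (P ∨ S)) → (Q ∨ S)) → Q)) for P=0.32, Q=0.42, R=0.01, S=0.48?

0.42

¬Q: Gödel ¬ of 0.42 = 0 (operand ≠ 0)
¬¬Q: Gödel ¬ of 0 = 1 (operand is 0)
(¬¬Q ∨ R) = max(1, 0.01) = 1
¬P: Gödel ¬ of 0.32 = 0 (operand ≠ 0)
(S → R): 0.48 > 0.01, so result = 0.01
(¬P ∨ (S → R)) = max(0, 0.01) = 0.01
((¬¬Q ∨ R) → (¬P ∨ (S → R))): 1 > 0.01, so result = 0.01
¬((¬¬Q ∨ R) → (¬P ∨ (S → R))): Gödel ¬ of 0.01 = 0 (operand ≠ 0)
(¬((¬¬Q ∨ R) → (¬P ∨ (S → R))) → S): 0 ≤ 0.48, so result = 1
(Q ∧ R) = min(0.42, 0.01) = 0.01
(P ∨ S) = max(0.32, 0.48) = 0.48
((Q ∧ R) → (P ∨ S)): 0.01 ≤ 0.48, so result = 1
(Q ∨ S) = max(0.42, 0.48) = 0.48
(((Q ∧ R) → (P ∨ S)) → (Q ∨ S)): 1 > 0.48, so result = 0.48
((((Q ∧ R) → (P ∨ S)) → (Q ∨ S)) → Q): 0.48 > 0.42, so result = 0.42
((¬((¬¬Q ∨ R) → (¬P ∨ (S → R))) → S) → ((((Q ∧ R) → (P ∨ S)) → (Q ∨ S)) → Q)): 1 > 0.42, so result = 0.42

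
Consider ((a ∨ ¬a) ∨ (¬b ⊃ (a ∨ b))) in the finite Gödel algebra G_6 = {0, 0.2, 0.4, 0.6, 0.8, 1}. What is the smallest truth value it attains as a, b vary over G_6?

0.20

The minimum is attained at a = 0.2, b = 0:
  ¬a: Gödel ¬ of 0.2 = 0 (operand ≠ 0)
  (a ∨ ¬a) = max(0.2, 0) = 0.2
  ¬b: Gödel ¬ of 0 = 1 (operand is 0)
  (a ∨ b) = max(0.2, 0) = 0.2
  (¬b ⊃ (a ∨ b)): 1 > 0.2, so result = 0.2
  ((a ∨ ¬a) ∨ (¬b ⊃ (a ∨ b))) = max(0.2, 0.2) = 0.2
Checking all 36 assignments confirms none give a value below 0.20.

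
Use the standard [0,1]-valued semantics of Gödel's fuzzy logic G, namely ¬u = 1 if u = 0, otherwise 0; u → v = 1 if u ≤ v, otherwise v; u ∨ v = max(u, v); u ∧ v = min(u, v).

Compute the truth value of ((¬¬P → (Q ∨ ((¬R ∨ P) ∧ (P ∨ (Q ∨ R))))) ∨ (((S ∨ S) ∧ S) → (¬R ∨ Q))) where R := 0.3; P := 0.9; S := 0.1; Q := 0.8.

¬P: Gödel ¬ of 0.9 = 0 (operand ≠ 0)
¬¬P: Gödel ¬ of 0 = 1 (operand is 0)
¬R: Gödel ¬ of 0.3 = 0 (operand ≠ 0)
(¬R ∨ P) = max(0, 0.9) = 0.9
(Q ∨ R) = max(0.8, 0.3) = 0.8
(P ∨ (Q ∨ R)) = max(0.9, 0.8) = 0.9
((¬R ∨ P) ∧ (P ∨ (Q ∨ R))) = min(0.9, 0.9) = 0.9
(Q ∨ ((¬R ∨ P) ∧ (P ∨ (Q ∨ R)))) = max(0.8, 0.9) = 0.9
(¬¬P → (Q ∨ ((¬R ∨ P) ∧ (P ∨ (Q ∨ R))))): 1 > 0.9, so result = 0.9
(S ∨ S) = max(0.1, 0.1) = 0.1
((S ∨ S) ∧ S) = min(0.1, 0.1) = 0.1
¬R: Gödel ¬ of 0.3 = 0 (operand ≠ 0)
(¬R ∨ Q) = max(0, 0.8) = 0.8
(((S ∨ S) ∧ S) → (¬R ∨ Q)): 0.1 ≤ 0.8, so result = 1
((¬¬P → (Q ∨ ((¬R ∨ P) ∧ (P ∨ (Q ∨ R))))) ∨ (((S ∨ S) ∧ S) → (¬R ∨ Q))) = max(0.9, 1) = 1

1.00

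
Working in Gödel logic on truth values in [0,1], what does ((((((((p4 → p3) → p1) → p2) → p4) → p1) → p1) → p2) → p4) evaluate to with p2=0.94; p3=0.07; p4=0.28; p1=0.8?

(p4 → p3): 0.28 > 0.07, so result = 0.07
((p4 → p3) → p1): 0.07 ≤ 0.8, so result = 1
(((p4 → p3) → p1) → p2): 1 > 0.94, so result = 0.94
((((p4 → p3) → p1) → p2) → p4): 0.94 > 0.28, so result = 0.28
(((((p4 → p3) → p1) → p2) → p4) → p1): 0.28 ≤ 0.8, so result = 1
((((((p4 → p3) → p1) → p2) → p4) → p1) → p1): 1 > 0.8, so result = 0.8
(((((((p4 → p3) → p1) → p2) → p4) → p1) → p1) → p2): 0.8 ≤ 0.94, so result = 1
((((((((p4 → p3) → p1) → p2) → p4) → p1) → p1) → p2) → p4): 1 > 0.28, so result = 0.28

0.28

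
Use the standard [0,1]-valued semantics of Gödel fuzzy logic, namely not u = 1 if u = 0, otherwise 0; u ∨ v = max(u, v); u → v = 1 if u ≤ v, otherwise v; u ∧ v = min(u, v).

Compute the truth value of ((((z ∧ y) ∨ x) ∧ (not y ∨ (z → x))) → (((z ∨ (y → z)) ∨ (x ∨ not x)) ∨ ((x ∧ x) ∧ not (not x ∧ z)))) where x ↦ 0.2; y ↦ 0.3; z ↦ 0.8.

1.00

(z ∧ y) = min(0.8, 0.3) = 0.3
((z ∧ y) ∨ x) = max(0.3, 0.2) = 0.3
not y: Gödel ¬ of 0.3 = 0 (operand ≠ 0)
(z → x): 0.8 > 0.2, so result = 0.2
(not y ∨ (z → x)) = max(0, 0.2) = 0.2
(((z ∧ y) ∨ x) ∧ (not y ∨ (z → x))) = min(0.3, 0.2) = 0.2
(y → z): 0.3 ≤ 0.8, so result = 1
(z ∨ (y → z)) = max(0.8, 1) = 1
not x: Gödel ¬ of 0.2 = 0 (operand ≠ 0)
(x ∨ not x) = max(0.2, 0) = 0.2
((z ∨ (y → z)) ∨ (x ∨ not x)) = max(1, 0.2) = 1
(x ∧ x) = min(0.2, 0.2) = 0.2
not x: Gödel ¬ of 0.2 = 0 (operand ≠ 0)
(not x ∧ z) = min(0, 0.8) = 0
not (not x ∧ z): Gödel ¬ of 0 = 1 (operand is 0)
((x ∧ x) ∧ not (not x ∧ z)) = min(0.2, 1) = 0.2
(((z ∨ (y → z)) ∨ (x ∨ not x)) ∨ ((x ∧ x) ∧ not (not x ∧ z))) = max(1, 0.2) = 1
((((z ∧ y) ∨ x) ∧ (not y ∨ (z → x))) → (((z ∨ (y → z)) ∨ (x ∨ not x)) ∨ ((x ∧ x) ∧ not (not x ∧ z)))): 0.2 ≤ 1, so result = 1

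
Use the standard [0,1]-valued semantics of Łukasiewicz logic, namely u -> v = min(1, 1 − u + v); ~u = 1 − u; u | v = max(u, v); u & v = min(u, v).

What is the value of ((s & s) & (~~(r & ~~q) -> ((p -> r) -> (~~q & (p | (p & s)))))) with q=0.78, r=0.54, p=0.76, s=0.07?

0.07

(s & s) = min(0.07, 0.07) = 0.07
~q: Łukasiewicz ¬ gives 1 − 0.78 = 0.22
~~q: Łukasiewicz ¬ gives 1 − 0.22 = 0.78
(r & ~~q) = min(0.54, 0.78) = 0.54
~(r & ~~q): Łukasiewicz ¬ gives 1 − 0.54 = 0.46
~~(r & ~~q): Łukasiewicz ¬ gives 1 − 0.46 = 0.54
(p -> r): min(1, 1 − 0.76 + 0.54) = 0.78
~q: Łukasiewicz ¬ gives 1 − 0.78 = 0.22
~~q: Łukasiewicz ¬ gives 1 − 0.22 = 0.78
(p & s) = min(0.76, 0.07) = 0.07
(p | (p & s)) = max(0.76, 0.07) = 0.76
(~~q & (p | (p & s))) = min(0.78, 0.76) = 0.76
((p -> r) -> (~~q & (p | (p & s)))): min(1, 1 − 0.78 + 0.76) = 0.98
(~~(r & ~~q) -> ((p -> r) -> (~~q & (p | (p & s))))): min(1, 1 − 0.54 + 0.98) = 1
((s & s) & (~~(r & ~~q) -> ((p -> r) -> (~~q & (p | (p & s)))))) = min(0.07, 1) = 0.07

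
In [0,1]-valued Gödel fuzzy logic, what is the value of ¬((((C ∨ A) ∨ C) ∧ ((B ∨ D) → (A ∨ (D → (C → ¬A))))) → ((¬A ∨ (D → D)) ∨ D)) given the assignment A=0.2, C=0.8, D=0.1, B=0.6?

(C ∨ A) = max(0.8, 0.2) = 0.8
((C ∨ A) ∨ C) = max(0.8, 0.8) = 0.8
(B ∨ D) = max(0.6, 0.1) = 0.6
¬A: Gödel ¬ of 0.2 = 0 (operand ≠ 0)
(C → ¬A): 0.8 > 0, so result = 0
(D → (C → ¬A)): 0.1 > 0, so result = 0
(A ∨ (D → (C → ¬A))) = max(0.2, 0) = 0.2
((B ∨ D) → (A ∨ (D → (C → ¬A)))): 0.6 > 0.2, so result = 0.2
(((C ∨ A) ∨ C) ∧ ((B ∨ D) → (A ∨ (D → (C → ¬A))))) = min(0.8, 0.2) = 0.2
¬A: Gödel ¬ of 0.2 = 0 (operand ≠ 0)
(D → D): 0.1 ≤ 0.1, so result = 1
(¬A ∨ (D → D)) = max(0, 1) = 1
((¬A ∨ (D → D)) ∨ D) = max(1, 0.1) = 1
((((C ∨ A) ∨ C) ∧ ((B ∨ D) → (A ∨ (D → (C → ¬A))))) → ((¬A ∨ (D → D)) ∨ D)): 0.2 ≤ 1, so result = 1
¬((((C ∨ A) ∨ C) ∧ ((B ∨ D) → (A ∨ (D → (C → ¬A))))) → ((¬A ∨ (D → D)) ∨ D)): Gödel ¬ of 1 = 0 (operand ≠ 0)

0.00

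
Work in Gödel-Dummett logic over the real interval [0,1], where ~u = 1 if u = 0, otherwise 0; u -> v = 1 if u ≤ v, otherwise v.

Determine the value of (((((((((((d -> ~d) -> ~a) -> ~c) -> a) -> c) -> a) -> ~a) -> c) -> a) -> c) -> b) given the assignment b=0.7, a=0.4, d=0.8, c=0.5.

0.70

~d: Gödel ¬ of 0.8 = 0 (operand ≠ 0)
(d -> ~d): 0.8 > 0, so result = 0
~a: Gödel ¬ of 0.4 = 0 (operand ≠ 0)
((d -> ~d) -> ~a): 0 ≤ 0, so result = 1
~c: Gödel ¬ of 0.5 = 0 (operand ≠ 0)
(((d -> ~d) -> ~a) -> ~c): 1 > 0, so result = 0
((((d -> ~d) -> ~a) -> ~c) -> a): 0 ≤ 0.4, so result = 1
(((((d -> ~d) -> ~a) -> ~c) -> a) -> c): 1 > 0.5, so result = 0.5
((((((d -> ~d) -> ~a) -> ~c) -> a) -> c) -> a): 0.5 > 0.4, so result = 0.4
~a: Gödel ¬ of 0.4 = 0 (operand ≠ 0)
(((((((d -> ~d) -> ~a) -> ~c) -> a) -> c) -> a) -> ~a): 0.4 > 0, so result = 0
((((((((d -> ~d) -> ~a) -> ~c) -> a) -> c) -> a) -> ~a) -> c): 0 ≤ 0.5, so result = 1
(((((((((d -> ~d) -> ~a) -> ~c) -> a) -> c) -> a) -> ~a) -> c) -> a): 1 > 0.4, so result = 0.4
((((((((((d -> ~d) -> ~a) -> ~c) -> a) -> c) -> a) -> ~a) -> c) -> a) -> c): 0.4 ≤ 0.5, so result = 1
(((((((((((d -> ~d) -> ~a) -> ~c) -> a) -> c) -> a) -> ~a) -> c) -> a) -> c) -> b): 1 > 0.7, so result = 0.7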